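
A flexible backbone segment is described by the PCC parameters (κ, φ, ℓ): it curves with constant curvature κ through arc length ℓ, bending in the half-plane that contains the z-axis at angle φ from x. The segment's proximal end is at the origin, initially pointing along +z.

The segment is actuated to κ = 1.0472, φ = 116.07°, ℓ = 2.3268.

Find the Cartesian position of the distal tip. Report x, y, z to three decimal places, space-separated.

θ = κ·ℓ = 1.0472 × 2.3268 = 2.43662 rad
ρ = (1 − cos θ)/κ = (1 − -0.76163)/1.0472 = 1.68223
z = sin θ / κ = 0.64801/1.0472 = 0.61880
x = ρ cos φ = 1.68223 × cos(116.07°) = -0.73929
y = ρ sin φ = 1.68223 × sin(116.07°) = 1.51108

-0.739 1.511 0.619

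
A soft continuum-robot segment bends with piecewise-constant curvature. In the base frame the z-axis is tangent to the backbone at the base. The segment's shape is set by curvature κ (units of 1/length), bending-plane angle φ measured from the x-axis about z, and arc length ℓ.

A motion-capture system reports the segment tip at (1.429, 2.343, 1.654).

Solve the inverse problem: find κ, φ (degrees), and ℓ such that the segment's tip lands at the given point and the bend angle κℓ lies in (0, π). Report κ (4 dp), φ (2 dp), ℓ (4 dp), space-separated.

0.5346 58.62 3.8475

ρ = √(x²+y²) = √(1.429² + 2.343²) = 2.74439
φ = atan2(y, x) mod 360° = atan2(2.343, 1.429) = 58.6209°
|p|² = ρ² + z² = 2.74439² + 1.654² = 10.26741
κ = 2ρ / |p|² = 2×2.74439 / 10.26741 = 0.53458
θ = 2·atan2(ρ, z) = 2·atan2(2.74439, 1.654) = 2.05681 rad
ℓ = θ/κ = 2.05681/0.53458 = 3.84750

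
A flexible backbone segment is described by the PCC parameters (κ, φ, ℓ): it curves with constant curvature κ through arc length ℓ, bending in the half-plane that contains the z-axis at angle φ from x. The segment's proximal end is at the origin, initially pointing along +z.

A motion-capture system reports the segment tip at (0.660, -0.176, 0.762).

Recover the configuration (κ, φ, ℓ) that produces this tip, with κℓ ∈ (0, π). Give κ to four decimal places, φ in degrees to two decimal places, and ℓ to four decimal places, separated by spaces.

1.3045 345.07 1.1204

ρ = √(x²+y²) = √(0.660² + -0.176²) = 0.68306
φ = atan2(y, x) mod 360° = atan2(-0.176, 0.660) = 345.0686°
|p|² = ρ² + z² = 0.68306² + 0.762² = 1.04722
κ = 2ρ / |p|² = 2×0.68306 / 1.04722 = 1.30453
θ = 2·atan2(ρ, z) = 2·atan2(0.68306, 0.762) = 1.46166 rad
ℓ = θ/κ = 1.46166/1.30453 = 1.12045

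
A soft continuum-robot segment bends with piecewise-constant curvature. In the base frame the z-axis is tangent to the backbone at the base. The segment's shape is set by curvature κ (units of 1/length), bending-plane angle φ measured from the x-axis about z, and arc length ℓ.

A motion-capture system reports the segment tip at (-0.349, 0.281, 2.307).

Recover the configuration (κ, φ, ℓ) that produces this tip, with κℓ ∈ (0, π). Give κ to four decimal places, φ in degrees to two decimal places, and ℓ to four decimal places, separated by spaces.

ρ = √(x²+y²) = √(-0.349² + 0.281²) = 0.44806
φ = atan2(y, x) mod 360° = atan2(0.281, -0.349) = 141.1605°
|p|² = ρ² + z² = 0.44806² + 2.307² = 5.52301
κ = 2ρ / |p|² = 2×0.44806 / 5.52301 = 0.16225
θ = 2·atan2(ρ, z) = 2·atan2(0.44806, 2.307) = 0.38366 rad
ℓ = θ/κ = 0.38366/0.16225 = 2.36458

0.1623 141.16 2.3646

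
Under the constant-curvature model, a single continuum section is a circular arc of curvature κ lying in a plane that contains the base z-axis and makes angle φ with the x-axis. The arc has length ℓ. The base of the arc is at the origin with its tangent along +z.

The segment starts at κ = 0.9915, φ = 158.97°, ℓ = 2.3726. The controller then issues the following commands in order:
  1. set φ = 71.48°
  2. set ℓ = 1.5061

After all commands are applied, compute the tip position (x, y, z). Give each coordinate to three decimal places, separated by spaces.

0.296 0.882 1.006

initial: κ=0.9915, φ=158.97°, ℓ=2.3726
cmd 1: set φ=71.48° → (κ,φ,ℓ)=(0.9915,71.48°,2.3726) → tip=(0.5460,1.6300,0.7158)
cmd 2: set ℓ=1.5061 → (κ,φ,ℓ)=(0.9915,71.48°,1.5061) → tip=(0.2956,0.8823,1.0055)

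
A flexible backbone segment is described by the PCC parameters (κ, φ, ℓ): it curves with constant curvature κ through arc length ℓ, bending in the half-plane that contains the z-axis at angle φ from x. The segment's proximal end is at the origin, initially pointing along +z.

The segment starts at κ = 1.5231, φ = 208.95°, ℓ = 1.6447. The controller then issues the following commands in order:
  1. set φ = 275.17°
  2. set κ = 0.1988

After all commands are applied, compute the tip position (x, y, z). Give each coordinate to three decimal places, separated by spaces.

0.024 -0.265 1.616

initial: κ=1.5231, φ=208.95°, ℓ=1.6447
cmd 1: set φ=275.17° → (κ,φ,ℓ)=(1.5231,275.17°,1.6447) → tip=(0.1067,-1.1797,0.3903)
cmd 2: set κ=0.1988 → (κ,φ,ℓ)=(0.1988,275.17°,1.6447) → tip=(0.0240,-0.2654,1.6156)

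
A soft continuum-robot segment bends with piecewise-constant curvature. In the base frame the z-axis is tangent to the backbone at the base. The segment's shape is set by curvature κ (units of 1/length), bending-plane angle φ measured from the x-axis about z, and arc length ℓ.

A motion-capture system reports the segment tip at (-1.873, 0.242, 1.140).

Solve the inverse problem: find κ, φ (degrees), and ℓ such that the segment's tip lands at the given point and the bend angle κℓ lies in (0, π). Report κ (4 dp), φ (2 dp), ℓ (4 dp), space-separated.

ρ = √(x²+y²) = √(-1.873² + 0.242²) = 1.88857
φ = atan2(y, x) mod 360° = atan2(0.242, -1.873) = 172.6379°
|p|² = ρ² + z² = 1.88857² + 1.140² = 4.86629
κ = 2ρ / |p|² = 2×1.88857 / 4.86629 = 0.77618
θ = 2·atan2(ρ, z) = 2·atan2(1.88857, 1.140) = 2.05542 rad
ℓ = θ/κ = 2.05542/0.77618 = 2.64811

0.7762 172.64 2.6481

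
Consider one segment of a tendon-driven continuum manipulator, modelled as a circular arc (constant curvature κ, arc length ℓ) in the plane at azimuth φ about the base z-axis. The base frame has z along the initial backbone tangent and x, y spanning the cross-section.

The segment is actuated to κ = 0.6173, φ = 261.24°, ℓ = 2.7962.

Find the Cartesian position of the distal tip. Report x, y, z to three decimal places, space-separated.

-0.285 -1.849 1.600

θ = κ·ℓ = 0.6173 × 2.7962 = 1.72609 rad
ρ = (1 − cos θ)/κ = (1 − -0.15467)/0.6173 = 1.87052
z = sin θ / κ = 0.98797/0.6173 = 1.60046
x = ρ cos φ = 1.87052 × cos(261.24°) = -0.28487
y = ρ sin φ = 1.87052 × sin(261.24°) = -1.84870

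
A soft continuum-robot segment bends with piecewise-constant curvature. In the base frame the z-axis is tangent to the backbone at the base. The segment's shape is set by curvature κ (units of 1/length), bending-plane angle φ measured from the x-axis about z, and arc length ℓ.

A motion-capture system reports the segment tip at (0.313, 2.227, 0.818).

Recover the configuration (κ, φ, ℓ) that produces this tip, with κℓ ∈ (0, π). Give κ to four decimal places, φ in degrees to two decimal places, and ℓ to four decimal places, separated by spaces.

ρ = √(x²+y²) = √(0.313² + 2.227²) = 2.24889
φ = atan2(y, x) mod 360° = atan2(2.227, 0.313) = 81.9996°
|p|² = ρ² + z² = 2.24889² + 0.818² = 5.72662
κ = 2ρ / |p|² = 2×2.24889 / 5.72662 = 0.78542
θ = 2·atan2(ρ, z) = 2·atan2(2.24889, 0.818) = 2.44388 rad
ℓ = θ/κ = 2.44388/0.78542 = 3.11157

0.7854 82.00 3.1116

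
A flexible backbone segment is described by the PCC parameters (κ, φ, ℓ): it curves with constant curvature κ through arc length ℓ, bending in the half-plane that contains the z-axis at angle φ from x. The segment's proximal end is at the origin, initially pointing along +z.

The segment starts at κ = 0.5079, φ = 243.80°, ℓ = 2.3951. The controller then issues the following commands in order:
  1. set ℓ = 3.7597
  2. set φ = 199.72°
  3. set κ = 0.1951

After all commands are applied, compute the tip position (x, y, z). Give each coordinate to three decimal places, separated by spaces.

-1.241 -0.445 3.432

initial: κ=0.5079, φ=243.80°, ℓ=2.3951
cmd 1: set ℓ=3.7597 → (κ,φ,ℓ)=(0.5079,243.80°,3.7597) → tip=(-1.1581,-2.3537,1.8570)
cmd 2: set φ=199.72° → (κ,φ,ℓ)=(0.5079,199.72°,3.7597) → tip=(-2.4693,-0.8851,1.8570)
cmd 3: set κ=0.1951 → (κ,φ,ℓ)=(0.1951,199.72°,3.7597) → tip=(-1.2409,-0.4448,3.4315)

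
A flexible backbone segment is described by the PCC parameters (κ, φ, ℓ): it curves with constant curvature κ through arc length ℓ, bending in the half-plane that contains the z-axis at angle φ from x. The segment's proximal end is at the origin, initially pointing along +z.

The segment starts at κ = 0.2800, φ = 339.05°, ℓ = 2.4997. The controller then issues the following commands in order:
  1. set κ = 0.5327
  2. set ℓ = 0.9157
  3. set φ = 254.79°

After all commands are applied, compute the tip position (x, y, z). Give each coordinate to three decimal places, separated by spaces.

-0.057 -0.211 0.880

initial: κ=0.2800, φ=339.05°, ℓ=2.4997
cmd 1: set κ=0.5327 → (κ,φ,ℓ)=(0.5327,339.05°,2.4997) → tip=(1.3378,-0.5122,1.8238)
cmd 2: set ℓ=0.9157 → (κ,φ,ℓ)=(0.5327,339.05°,0.9157) → tip=(0.2045,-0.0783,0.8798)
cmd 3: set φ=254.79° → (κ,φ,ℓ)=(0.5327,254.79°,0.9157) → tip=(-0.0574,-0.2113,0.8798)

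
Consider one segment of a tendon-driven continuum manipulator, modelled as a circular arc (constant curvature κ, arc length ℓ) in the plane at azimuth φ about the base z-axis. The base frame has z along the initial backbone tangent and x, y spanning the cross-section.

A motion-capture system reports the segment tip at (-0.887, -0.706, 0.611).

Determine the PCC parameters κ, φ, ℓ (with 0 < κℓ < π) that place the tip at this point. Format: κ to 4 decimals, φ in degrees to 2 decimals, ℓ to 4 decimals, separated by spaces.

1.3671 218.52 1.5748

ρ = √(x²+y²) = √(-0.887² + -0.706²) = 1.13367
φ = atan2(y, x) mod 360° = atan2(-0.706, -0.887) = 218.5177°
|p|² = ρ² + z² = 1.13367² + 0.611² = 1.65853
κ = 2ρ / |p|² = 2×1.13367 / 1.65853 = 1.36708
θ = 2·atan2(ρ, z) = 2·atan2(1.13367, 0.611) = 2.15294 rad
ℓ = θ/κ = 2.15294/1.36708 = 1.57485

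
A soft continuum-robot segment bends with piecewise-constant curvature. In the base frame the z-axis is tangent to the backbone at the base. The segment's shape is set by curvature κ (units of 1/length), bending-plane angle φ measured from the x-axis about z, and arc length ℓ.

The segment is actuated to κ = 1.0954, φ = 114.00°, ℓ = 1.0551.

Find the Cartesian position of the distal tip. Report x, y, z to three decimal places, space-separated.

θ = κ·ℓ = 1.0954 × 1.0551 = 1.15576 rad
ρ = (1 − cos θ)/κ = (1 − 0.40323)/1.0954 = 0.54480
z = sin θ / κ = 0.91510/1.0954 = 0.83540
x = ρ cos φ = 0.54480 × cos(114.00°) = -0.22159
y = ρ sin φ = 0.54480 × sin(114.00°) = 0.49770

-0.222 0.498 0.835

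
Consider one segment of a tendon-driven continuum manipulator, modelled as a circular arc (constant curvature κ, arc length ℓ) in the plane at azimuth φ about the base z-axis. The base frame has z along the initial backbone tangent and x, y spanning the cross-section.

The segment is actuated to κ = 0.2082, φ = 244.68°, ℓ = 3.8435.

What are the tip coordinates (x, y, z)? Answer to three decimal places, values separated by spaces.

θ = κ·ℓ = 0.2082 × 3.8435 = 0.80022 rad
ρ = (1 − cos θ)/κ = (1 − 0.69655)/0.2082 = 1.45749
z = sin θ / κ = 0.71751/0.2082 = 3.44624
x = ρ cos φ = 1.45749 × cos(244.68°) = -0.62333
y = ρ sin φ = 1.45749 × sin(244.68°) = -1.31747

-0.623 -1.317 3.446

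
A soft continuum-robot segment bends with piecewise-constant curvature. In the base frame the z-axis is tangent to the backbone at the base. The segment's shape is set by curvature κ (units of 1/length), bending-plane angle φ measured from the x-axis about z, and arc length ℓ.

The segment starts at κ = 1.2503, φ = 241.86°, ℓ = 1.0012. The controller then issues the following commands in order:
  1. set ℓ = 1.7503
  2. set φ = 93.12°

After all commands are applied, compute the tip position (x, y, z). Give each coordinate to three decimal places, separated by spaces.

initial: κ=1.2503, φ=241.86°, ℓ=1.0012
cmd 1: set ℓ=1.7503 → (κ,φ,ℓ)=(1.2503,241.86°,1.7503) → tip=(-0.5956,-1.1137,0.6521)
cmd 2: set φ=93.12° → (κ,φ,ℓ)=(1.2503,93.12°,1.7503) → tip=(-0.0687,1.2611,0.6521)

-0.069 1.261 0.652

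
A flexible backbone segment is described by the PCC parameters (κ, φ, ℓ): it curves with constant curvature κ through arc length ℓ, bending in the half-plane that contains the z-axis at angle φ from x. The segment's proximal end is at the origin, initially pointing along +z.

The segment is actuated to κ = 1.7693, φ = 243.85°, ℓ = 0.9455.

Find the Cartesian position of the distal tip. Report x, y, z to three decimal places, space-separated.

θ = κ·ℓ = 1.7693 × 0.9455 = 1.67287 rad
ρ = (1 − cos θ)/κ = (1 − -0.10190)/1.7693 = 0.62279
z = sin θ / κ = 0.99479/1.7693 = 0.56225
x = ρ cos φ = 0.62279 × cos(243.85°) = -0.27448
y = ρ sin φ = 0.62279 × sin(243.85°) = -0.55904

-0.274 -0.559 0.562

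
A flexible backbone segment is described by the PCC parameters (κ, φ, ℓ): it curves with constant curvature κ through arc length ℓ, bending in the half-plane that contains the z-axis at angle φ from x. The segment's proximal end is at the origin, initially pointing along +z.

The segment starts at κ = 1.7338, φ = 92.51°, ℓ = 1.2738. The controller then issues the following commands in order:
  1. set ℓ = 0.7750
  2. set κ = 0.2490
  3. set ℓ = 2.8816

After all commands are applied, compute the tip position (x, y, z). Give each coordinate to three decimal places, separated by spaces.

-0.043 0.989 2.641

initial: κ=1.7338, φ=92.51°, ℓ=1.2738
cmd 1: set ℓ=0.7750 → (κ,φ,ℓ)=(1.7338,92.51°,0.7750) → tip=(-0.0196,0.4465,0.5620)
cmd 2: set κ=0.2490 → (κ,φ,ℓ)=(0.2490,92.51°,0.7750) → tip=(-0.0033,0.0745,0.7702)
cmd 3: set ℓ=2.8816 → (κ,φ,ℓ)=(0.2490,92.51°,2.8816) → tip=(-0.0434,0.9893,2.6406)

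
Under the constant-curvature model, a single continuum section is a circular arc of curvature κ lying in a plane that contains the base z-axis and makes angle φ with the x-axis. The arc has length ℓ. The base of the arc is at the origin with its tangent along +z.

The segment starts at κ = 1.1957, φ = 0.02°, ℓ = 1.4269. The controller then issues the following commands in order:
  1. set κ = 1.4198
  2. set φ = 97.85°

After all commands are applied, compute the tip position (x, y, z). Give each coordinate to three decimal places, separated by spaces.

-0.138 1.004 0.633

initial: κ=1.1957, φ=0.02°, ℓ=1.4269
cmd 1: set κ=1.4198 → (κ,φ,ℓ)=(1.4198,0.02°,1.4269) → tip=(1.0139,0.0004,0.6326)
cmd 2: set φ=97.85° → (κ,φ,ℓ)=(1.4198,97.85°,1.4269) → tip=(-0.1385,1.0044,0.6326)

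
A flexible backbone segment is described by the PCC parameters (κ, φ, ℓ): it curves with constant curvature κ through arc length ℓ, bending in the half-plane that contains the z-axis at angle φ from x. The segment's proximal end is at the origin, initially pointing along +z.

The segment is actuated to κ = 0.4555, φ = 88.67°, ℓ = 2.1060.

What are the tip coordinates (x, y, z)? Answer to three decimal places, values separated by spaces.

θ = κ·ℓ = 0.4555 × 2.1060 = 0.95928 rad
ρ = (1 − cos θ)/κ = (1 − 0.57411)/0.4555 = 0.93500
z = sin θ / κ = 0.81878/0.4555 = 1.79754
x = ρ cos φ = 0.93500 × cos(88.67°) = 0.02170
y = ρ sin φ = 0.93500 × sin(88.67°) = 0.93475

0.022 0.935 1.798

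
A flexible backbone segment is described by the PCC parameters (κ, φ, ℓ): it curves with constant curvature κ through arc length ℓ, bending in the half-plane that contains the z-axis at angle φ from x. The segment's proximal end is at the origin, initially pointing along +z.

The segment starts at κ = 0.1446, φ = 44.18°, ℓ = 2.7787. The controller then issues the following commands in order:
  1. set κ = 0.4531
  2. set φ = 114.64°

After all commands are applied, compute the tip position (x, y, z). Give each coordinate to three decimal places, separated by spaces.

initial: κ=0.1446, φ=44.18°, ℓ=2.7787
cmd 1: set κ=0.4531 → (κ,φ,ℓ)=(0.4531,44.18°,2.7787) → tip=(1.0973,1.0663,2.1006)
cmd 2: set φ=114.64° → (κ,φ,ℓ)=(0.4531,114.64°,2.7787) → tip=(-0.6379,1.3907,2.1006)

-0.638 1.391 2.101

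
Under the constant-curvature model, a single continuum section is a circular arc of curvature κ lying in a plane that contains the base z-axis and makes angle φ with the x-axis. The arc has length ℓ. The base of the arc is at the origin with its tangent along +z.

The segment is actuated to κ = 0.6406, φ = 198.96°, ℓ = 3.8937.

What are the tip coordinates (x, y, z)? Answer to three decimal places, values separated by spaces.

θ = κ·ℓ = 0.6406 × 3.8937 = 2.49430 rad
ρ = (1 − cos θ)/κ = (1 − -0.79772)/0.6406 = 2.80631
z = sin θ / κ = 0.60303/0.6406 = 0.94134
x = ρ cos φ = 2.80631 × cos(198.96°) = -2.65405
y = ρ sin φ = 2.80631 × sin(198.96°) = -0.91179

-2.654 -0.912 0.941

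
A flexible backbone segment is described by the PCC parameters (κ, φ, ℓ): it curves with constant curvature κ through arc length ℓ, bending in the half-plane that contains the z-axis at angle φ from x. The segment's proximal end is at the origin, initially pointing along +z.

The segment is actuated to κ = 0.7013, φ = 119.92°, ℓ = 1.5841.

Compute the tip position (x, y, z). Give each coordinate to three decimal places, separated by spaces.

θ = κ·ℓ = 0.7013 × 1.5841 = 1.11093 rad
ρ = (1 − cos θ)/κ = (1 − 0.44383)/0.7013 = 0.79306
z = sin θ / κ = 0.89611/0.7013 = 1.27779
x = ρ cos φ = 0.79306 × cos(119.92°) = -0.39557
y = ρ sin φ = 0.79306 × sin(119.92°) = 0.68736

-0.396 0.687 1.278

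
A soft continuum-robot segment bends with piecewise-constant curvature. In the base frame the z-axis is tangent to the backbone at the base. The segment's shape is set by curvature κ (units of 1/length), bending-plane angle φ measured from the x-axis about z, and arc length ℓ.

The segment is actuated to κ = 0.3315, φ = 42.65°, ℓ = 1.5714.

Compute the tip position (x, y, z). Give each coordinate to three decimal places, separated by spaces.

θ = κ·ℓ = 0.3315 × 1.5714 = 0.52092 rad
ρ = (1 − cos θ)/κ = (1 − 0.86736)/0.3315 = 0.40011
z = sin θ / κ = 0.49768/0.3315 = 1.50129
x = ρ cos φ = 0.40011 × cos(42.65°) = 0.29429
y = ρ sin φ = 0.40011 × sin(42.65°) = 0.27108

0.294 0.271 1.501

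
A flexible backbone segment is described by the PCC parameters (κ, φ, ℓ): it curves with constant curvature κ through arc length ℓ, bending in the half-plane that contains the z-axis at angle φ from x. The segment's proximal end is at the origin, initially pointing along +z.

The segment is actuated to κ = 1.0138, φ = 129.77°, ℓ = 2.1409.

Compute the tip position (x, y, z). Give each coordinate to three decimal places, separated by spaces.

-0.987 1.186 0.814

θ = κ·ℓ = 1.0138 × 2.1409 = 2.17044 rad
ρ = (1 − cos θ)/κ = (1 − -0.56435)/1.0138 = 1.54306
z = sin θ / κ = 0.82553/1.0138 = 0.81430
x = ρ cos φ = 1.54306 × cos(129.77°) = -0.98711
y = ρ sin φ = 1.54306 × sin(129.77°) = 1.18602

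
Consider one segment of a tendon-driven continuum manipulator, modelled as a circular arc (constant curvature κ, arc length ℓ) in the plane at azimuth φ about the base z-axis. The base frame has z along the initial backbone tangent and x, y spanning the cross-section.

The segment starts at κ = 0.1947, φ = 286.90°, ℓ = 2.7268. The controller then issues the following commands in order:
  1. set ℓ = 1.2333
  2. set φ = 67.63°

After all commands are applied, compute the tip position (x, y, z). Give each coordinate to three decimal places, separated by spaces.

initial: κ=0.1947, φ=286.90°, ℓ=2.7268
cmd 1: set ℓ=1.2333 → (κ,φ,ℓ)=(0.1947,286.90°,1.2333) → tip=(0.0428,-0.1410,1.2215)
cmd 2: set φ=67.63° → (κ,φ,ℓ)=(0.1947,67.63°,1.2333) → tip=(0.0561,0.1363,1.2215)

0.056 0.136 1.221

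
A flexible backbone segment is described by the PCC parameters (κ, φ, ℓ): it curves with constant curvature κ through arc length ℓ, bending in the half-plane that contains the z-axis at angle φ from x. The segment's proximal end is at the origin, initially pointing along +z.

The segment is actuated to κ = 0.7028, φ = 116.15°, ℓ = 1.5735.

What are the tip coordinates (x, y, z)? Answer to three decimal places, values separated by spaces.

-0.346 0.705 1.272

θ = κ·ℓ = 0.7028 × 1.5735 = 1.10586 rad
ρ = (1 − cos θ)/κ = (1 − 0.44837)/0.7028 = 0.78490
z = sin θ / κ = 0.89385/0.7028 = 1.27184
x = ρ cos φ = 0.78490 × cos(116.15°) = -0.34592
y = ρ sin φ = 0.78490 × sin(116.15°) = 0.70456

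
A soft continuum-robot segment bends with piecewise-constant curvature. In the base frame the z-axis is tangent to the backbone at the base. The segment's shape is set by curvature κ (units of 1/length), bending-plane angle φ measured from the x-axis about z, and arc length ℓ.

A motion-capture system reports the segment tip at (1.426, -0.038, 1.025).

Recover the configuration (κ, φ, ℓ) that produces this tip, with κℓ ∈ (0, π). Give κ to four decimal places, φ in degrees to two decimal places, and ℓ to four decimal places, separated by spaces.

ρ = √(x²+y²) = √(1.426² + -0.038²) = 1.42651
φ = atan2(y, x) mod 360° = atan2(-0.038, 1.426) = 358.4735°
|p|² = ρ² + z² = 1.42651² + 1.025² = 3.08554
κ = 2ρ / |p|² = 2×1.42651 / 3.08554 = 0.92464
θ = 2·atan2(ρ, z) = 2·atan2(1.42651, 1.025) = 1.89547 rad
ℓ = θ/κ = 1.89547/0.92464 = 2.04996

0.9246 358.47 2.0500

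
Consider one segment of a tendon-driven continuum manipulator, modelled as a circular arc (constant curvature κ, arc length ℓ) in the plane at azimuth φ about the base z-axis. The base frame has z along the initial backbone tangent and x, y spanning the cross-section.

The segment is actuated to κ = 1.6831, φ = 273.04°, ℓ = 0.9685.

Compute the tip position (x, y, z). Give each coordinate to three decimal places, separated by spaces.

0.033 -0.628 0.593

θ = κ·ℓ = 1.6831 × 0.9685 = 1.63008 rad
ρ = (1 − cos θ)/κ = (1 − -0.05925)/1.6831 = 0.62935
z = sin θ / κ = 0.99824/1.6831 = 0.59310
x = ρ cos φ = 0.62935 × cos(273.04°) = 0.03338
y = ρ sin φ = 0.62935 × sin(273.04°) = -0.62846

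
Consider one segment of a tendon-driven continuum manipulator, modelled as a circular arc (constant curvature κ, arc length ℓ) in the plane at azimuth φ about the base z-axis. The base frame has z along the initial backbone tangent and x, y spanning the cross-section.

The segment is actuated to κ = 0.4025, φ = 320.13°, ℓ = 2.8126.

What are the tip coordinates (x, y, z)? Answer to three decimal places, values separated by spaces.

θ = κ·ℓ = 0.4025 × 2.8126 = 1.13207 rad
ρ = (1 − cos θ)/κ = (1 − 0.42479)/0.4025 = 1.42910
z = sin θ / κ = 0.90529/0.4025 = 2.24918
x = ρ cos φ = 1.42910 × cos(320.13°) = 1.09684
y = ρ sin φ = 1.42910 × sin(320.13°) = -0.91612

1.097 -0.916 2.249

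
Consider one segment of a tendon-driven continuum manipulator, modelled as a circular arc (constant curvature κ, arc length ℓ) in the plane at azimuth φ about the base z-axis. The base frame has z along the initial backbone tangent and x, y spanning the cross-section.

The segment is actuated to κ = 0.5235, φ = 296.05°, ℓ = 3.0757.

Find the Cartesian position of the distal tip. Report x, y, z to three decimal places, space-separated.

0.872 -1.784 1.909

θ = κ·ℓ = 0.5235 × 3.0757 = 1.61013 rad
ρ = (1 − cos θ)/κ = (1 − -0.03932)/0.5235 = 1.98533
z = sin θ / κ = 0.99923/0.5235 = 1.90874
x = ρ cos φ = 1.98533 × cos(296.05°) = 0.87187
y = ρ sin φ = 1.98533 × sin(296.05°) = -1.78365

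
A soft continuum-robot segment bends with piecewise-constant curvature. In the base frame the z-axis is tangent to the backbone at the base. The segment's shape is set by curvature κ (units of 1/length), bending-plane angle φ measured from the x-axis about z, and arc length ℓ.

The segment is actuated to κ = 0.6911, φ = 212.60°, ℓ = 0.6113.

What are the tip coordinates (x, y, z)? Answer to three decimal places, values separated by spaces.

θ = κ·ℓ = 0.6911 × 0.6113 = 0.42247 rad
ρ = (1 − cos θ)/κ = (1 − 0.91208)/0.6911 = 0.12722
z = sin θ / κ = 0.41001/0.6911 = 0.59328
x = ρ cos φ = 0.12722 × cos(212.60°) = -0.10718
y = ρ sin φ = 0.12722 × sin(212.60°) = -0.06854

-0.107 -0.069 0.593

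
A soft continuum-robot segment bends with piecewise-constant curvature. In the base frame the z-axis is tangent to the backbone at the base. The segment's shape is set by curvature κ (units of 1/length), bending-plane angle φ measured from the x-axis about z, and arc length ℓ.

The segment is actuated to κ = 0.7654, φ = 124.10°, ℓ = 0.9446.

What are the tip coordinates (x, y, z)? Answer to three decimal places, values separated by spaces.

θ = κ·ℓ = 0.7654 × 0.9446 = 0.72300 rad
ρ = (1 − cos θ)/κ = (1 − 0.74983)/0.7654 = 0.32685
z = sin θ / κ = 0.66163/0.7654 = 0.86443
x = ρ cos φ = 0.32685 × cos(124.10°) = -0.18325
y = ρ sin φ = 0.32685 × sin(124.10°) = 0.27065

-0.183 0.271 0.864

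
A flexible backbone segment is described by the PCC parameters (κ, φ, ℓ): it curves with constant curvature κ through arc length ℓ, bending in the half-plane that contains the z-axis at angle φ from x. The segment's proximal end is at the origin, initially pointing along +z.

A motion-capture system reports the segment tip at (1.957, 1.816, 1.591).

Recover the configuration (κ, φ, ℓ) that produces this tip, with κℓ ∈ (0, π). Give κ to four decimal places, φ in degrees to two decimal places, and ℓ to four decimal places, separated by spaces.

0.5528 42.86 3.7386

ρ = √(x²+y²) = √(1.957² + 1.816²) = 2.66978
φ = atan2(y, x) mod 360° = atan2(1.816, 1.957) = 42.8598°
|p|² = ρ² + z² = 2.66978² + 1.591² = 9.65899
κ = 2ρ / |p|² = 2×2.66978 / 9.65899 = 0.55281
θ = 2·atan2(ρ, z) = 2·atan2(2.66978, 1.591) = 2.06675 rad
ℓ = θ/κ = 2.06675/0.55281 = 3.73865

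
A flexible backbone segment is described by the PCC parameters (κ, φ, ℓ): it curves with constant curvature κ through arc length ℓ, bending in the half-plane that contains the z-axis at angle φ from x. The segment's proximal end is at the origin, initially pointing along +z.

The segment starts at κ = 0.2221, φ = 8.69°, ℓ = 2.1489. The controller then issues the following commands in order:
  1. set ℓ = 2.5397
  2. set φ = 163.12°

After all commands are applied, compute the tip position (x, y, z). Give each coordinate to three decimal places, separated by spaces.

-0.667 0.203 2.407

initial: κ=0.2221, φ=8.69°, ℓ=2.1489
cmd 1: set ℓ=2.5397 → (κ,φ,ℓ)=(0.2221,8.69°,2.5397) → tip=(0.6895,0.1054,2.4071)
cmd 2: set φ=163.12° → (κ,φ,ℓ)=(0.2221,163.12°,2.5397) → tip=(-0.6674,0.2025,2.4071)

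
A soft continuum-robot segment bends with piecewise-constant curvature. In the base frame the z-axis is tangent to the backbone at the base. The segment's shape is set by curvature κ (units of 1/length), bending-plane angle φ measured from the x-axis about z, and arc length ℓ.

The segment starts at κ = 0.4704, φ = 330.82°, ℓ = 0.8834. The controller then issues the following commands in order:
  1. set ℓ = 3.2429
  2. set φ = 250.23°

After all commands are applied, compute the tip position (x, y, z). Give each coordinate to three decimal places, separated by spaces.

-0.686 -1.910 2.124

initial: κ=0.4704, φ=330.82°, ℓ=0.8834
cmd 1: set ℓ=3.2429 → (κ,φ,ℓ)=(0.4704,330.82°,3.2429) → tip=(1.7719,-0.9895,2.1237)
cmd 2: set φ=250.23° → (κ,φ,ℓ)=(0.4704,250.23°,3.2429) → tip=(-0.6865,-1.9099,2.1237)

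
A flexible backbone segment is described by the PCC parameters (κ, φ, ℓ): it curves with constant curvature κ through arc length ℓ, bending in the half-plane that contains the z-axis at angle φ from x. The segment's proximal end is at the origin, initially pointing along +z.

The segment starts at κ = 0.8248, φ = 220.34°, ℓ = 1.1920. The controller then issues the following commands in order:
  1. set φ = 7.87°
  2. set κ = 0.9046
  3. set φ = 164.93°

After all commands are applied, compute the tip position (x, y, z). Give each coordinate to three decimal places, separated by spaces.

-0.563 0.152 0.974

initial: κ=0.8248, φ=220.34°, ℓ=1.1920
cmd 1: set φ=7.87° → (κ,φ,ℓ)=(0.8248,7.87°,1.1920) → tip=(0.5352,0.0740,1.0090)
cmd 2: set κ=0.9046 → (κ,φ,ℓ)=(0.9046,7.87°,1.1920) → tip=(0.5773,0.0798,0.9741)
cmd 3: set φ=164.93° → (κ,φ,ℓ)=(0.9046,164.93°,1.1920) → tip=(-0.5627,0.1515,0.9741)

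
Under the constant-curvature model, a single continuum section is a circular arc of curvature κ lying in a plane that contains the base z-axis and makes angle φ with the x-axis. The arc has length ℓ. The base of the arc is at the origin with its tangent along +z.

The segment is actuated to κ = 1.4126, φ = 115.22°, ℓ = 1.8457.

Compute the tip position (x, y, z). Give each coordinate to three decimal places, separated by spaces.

θ = κ·ℓ = 1.4126 × 1.8457 = 2.60724 rad
ρ = (1 − cos θ)/κ = (1 − -0.86060)/1.4126 = 1.31714
z = sin θ / κ = 0.50929/1.4126 = 0.36053
x = ρ cos φ = 1.31714 × cos(115.22°) = -0.56123
y = ρ sin φ = 1.31714 × sin(115.22°) = 1.19159

-0.561 1.192 0.361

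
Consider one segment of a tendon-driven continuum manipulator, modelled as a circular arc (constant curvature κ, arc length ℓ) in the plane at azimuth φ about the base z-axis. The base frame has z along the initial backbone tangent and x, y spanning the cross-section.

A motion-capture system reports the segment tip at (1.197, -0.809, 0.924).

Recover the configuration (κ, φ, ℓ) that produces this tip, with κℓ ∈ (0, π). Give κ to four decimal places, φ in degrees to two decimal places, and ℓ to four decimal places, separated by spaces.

ρ = √(x²+y²) = √(1.197² + -0.809²) = 1.44475
φ = atan2(y, x) mod 360° = atan2(-0.809, 1.197) = 325.9470°
|p|² = ρ² + z² = 1.44475² + 0.924² = 2.94107
κ = 2ρ / |p|² = 2×1.44475 / 2.94107 = 0.98246
θ = 2·atan2(ρ, z) = 2·atan2(1.44475, 0.924) = 2.00359 rad
ℓ = θ/κ = 2.00359/0.98246 = 2.03935

0.9825 325.95 2.0394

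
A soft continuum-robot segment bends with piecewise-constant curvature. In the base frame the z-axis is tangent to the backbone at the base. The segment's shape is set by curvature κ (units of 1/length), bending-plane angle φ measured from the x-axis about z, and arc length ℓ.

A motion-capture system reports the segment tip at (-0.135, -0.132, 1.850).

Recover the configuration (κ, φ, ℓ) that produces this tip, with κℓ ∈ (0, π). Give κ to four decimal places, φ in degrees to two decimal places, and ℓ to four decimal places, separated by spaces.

0.1092 224.36 1.8628

ρ = √(x²+y²) = √(-0.135² + -0.132²) = 0.18881
φ = atan2(y, x) mod 360° = atan2(-0.132, -0.135) = 224.3563°
|p|² = ρ² + z² = 0.18881² + 1.850² = 3.45815
κ = 2ρ / |p|² = 2×0.18881 / 3.45815 = 0.10920
θ = 2·atan2(ρ, z) = 2·atan2(0.18881, 1.850) = 0.20341 rad
ℓ = θ/κ = 0.20341/0.10920 = 1.86282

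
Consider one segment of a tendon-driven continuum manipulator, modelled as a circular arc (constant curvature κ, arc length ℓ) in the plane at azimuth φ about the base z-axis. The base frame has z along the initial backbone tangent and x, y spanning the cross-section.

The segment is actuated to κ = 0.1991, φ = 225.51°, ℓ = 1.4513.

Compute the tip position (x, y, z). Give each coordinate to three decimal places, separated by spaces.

-0.146 -0.149 1.431

θ = κ·ℓ = 0.1991 × 1.4513 = 0.28895 rad
ρ = (1 − cos θ)/κ = (1 − 0.95854)/0.1991 = 0.20822
z = sin θ / κ = 0.28495/0.1991 = 1.43119
x = ρ cos φ = 0.20822 × cos(225.51°) = -0.14592
y = ρ sin φ = 0.20822 × sin(225.51°) = -0.14854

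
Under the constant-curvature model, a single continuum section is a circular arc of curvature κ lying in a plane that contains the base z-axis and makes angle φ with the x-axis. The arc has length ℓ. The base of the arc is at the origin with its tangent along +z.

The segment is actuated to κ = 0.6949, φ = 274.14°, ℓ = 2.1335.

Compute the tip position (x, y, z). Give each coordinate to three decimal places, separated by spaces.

θ = κ·ℓ = 0.6949 × 2.1335 = 1.48257 rad
ρ = (1 − cos θ)/κ = (1 − 0.08811)/0.6949 = 1.31226
z = sin θ / κ = 0.99611/0.6949 = 1.43346
x = ρ cos φ = 1.31226 × cos(274.14°) = 0.09474
y = ρ sin φ = 1.31226 × sin(274.14°) = -1.30883

0.095 -1.309 1.433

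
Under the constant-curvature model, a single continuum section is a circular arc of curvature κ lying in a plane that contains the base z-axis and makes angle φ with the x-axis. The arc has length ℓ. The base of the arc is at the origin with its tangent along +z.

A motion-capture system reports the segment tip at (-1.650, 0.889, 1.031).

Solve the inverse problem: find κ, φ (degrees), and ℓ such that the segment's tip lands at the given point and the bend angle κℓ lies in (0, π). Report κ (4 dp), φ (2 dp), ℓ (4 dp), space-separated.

0.8192 151.68 2.6071

ρ = √(x²+y²) = √(-1.650² + 0.889²) = 1.87425
φ = atan2(y, x) mod 360° = atan2(0.889, -1.650) = 151.6848°
|p|² = ρ² + z² = 1.87425² + 1.031² = 4.57578
κ = 2ρ / |p|² = 2×1.87425 / 4.57578 = 0.81921
θ = 2·atan2(ρ, z) = 2·atan2(1.87425, 1.031) = 2.13577 rad
ℓ = θ/κ = 2.13577/0.81921 = 2.60713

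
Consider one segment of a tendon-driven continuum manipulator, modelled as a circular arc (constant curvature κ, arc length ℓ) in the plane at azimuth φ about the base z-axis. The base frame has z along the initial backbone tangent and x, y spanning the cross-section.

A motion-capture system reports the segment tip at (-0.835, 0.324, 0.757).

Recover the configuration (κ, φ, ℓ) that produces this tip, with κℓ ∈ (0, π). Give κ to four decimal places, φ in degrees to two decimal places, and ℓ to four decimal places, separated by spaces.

ρ = √(x²+y²) = √(-0.835² + 0.324²) = 0.89566
φ = atan2(y, x) mod 360° = atan2(0.324, -0.835) = 158.7926°
|p|² = ρ² + z² = 0.89566² + 0.757² = 1.37525
κ = 2ρ / |p|² = 2×0.89566 / 1.37525 = 1.30254
θ = 2·atan2(ρ, z) = 2·atan2(0.89566, 0.757) = 1.73820 rad
ℓ = θ/κ = 1.73820/1.30254 = 1.33448

1.3025 158.79 1.3345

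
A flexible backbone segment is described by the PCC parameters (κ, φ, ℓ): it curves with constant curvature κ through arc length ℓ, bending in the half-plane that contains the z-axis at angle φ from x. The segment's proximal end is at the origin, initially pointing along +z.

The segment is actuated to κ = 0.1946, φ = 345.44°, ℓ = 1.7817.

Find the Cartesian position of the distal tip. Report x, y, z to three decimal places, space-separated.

θ = κ·ℓ = 0.1946 × 1.7817 = 0.34672 rad
ρ = (1 − cos θ)/κ = (1 − 0.94049)/0.1946 = 0.30579
z = sin θ / κ = 0.33981/0.1946 = 1.74622
x = ρ cos φ = 0.30579 × cos(345.44°) = 0.29597
y = ρ sin φ = 0.30579 × sin(345.44°) = -0.07687

0.296 -0.077 1.746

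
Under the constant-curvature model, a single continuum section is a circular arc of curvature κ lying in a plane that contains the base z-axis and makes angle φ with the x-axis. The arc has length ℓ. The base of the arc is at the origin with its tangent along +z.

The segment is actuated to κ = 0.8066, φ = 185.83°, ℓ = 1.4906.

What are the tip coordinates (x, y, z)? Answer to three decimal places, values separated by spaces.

θ = κ·ℓ = 0.8066 × 1.4906 = 1.20232 rad
ρ = (1 − cos θ)/κ = (1 − 0.36020)/0.8066 = 0.79321
z = sin θ / κ = 0.93288/0.8066 = 1.15655
x = ρ cos φ = 0.79321 × cos(185.83°) = -0.78911
y = ρ sin φ = 0.79321 × sin(185.83°) = -0.08057

-0.789 -0.081 1.157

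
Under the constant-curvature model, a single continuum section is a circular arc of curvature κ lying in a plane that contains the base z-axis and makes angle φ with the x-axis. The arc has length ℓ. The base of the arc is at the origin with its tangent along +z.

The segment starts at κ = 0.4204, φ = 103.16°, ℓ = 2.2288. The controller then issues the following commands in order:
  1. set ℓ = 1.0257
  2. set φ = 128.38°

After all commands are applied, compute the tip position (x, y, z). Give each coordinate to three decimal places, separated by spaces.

initial: κ=0.4204, φ=103.16°, ℓ=2.2288
cmd 1: set ℓ=1.0257 → (κ,φ,ℓ)=(0.4204,103.16°,1.0257) → tip=(-0.0496,0.2120,0.9942)
cmd 2: set φ=128.38° → (κ,φ,ℓ)=(0.4204,128.38°,1.0257) → tip=(-0.1352,0.1707,0.9942)

-0.135 0.171 0.994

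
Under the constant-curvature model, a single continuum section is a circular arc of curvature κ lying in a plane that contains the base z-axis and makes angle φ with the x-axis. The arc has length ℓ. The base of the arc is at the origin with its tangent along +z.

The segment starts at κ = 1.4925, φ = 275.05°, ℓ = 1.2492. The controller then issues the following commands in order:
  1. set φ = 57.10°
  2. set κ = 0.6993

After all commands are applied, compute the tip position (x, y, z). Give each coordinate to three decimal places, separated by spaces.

initial: κ=1.4925, φ=275.05°, ℓ=1.2492
cmd 1: set φ=57.10° → (κ,φ,ℓ)=(1.4925,57.10°,1.2492) → tip=(0.4693,0.7254,0.6413)
cmd 2: set κ=0.6993 → (κ,φ,ℓ)=(0.6993,57.10°,1.2492) → tip=(0.2780,0.4297,1.0963)

0.278 0.430 1.096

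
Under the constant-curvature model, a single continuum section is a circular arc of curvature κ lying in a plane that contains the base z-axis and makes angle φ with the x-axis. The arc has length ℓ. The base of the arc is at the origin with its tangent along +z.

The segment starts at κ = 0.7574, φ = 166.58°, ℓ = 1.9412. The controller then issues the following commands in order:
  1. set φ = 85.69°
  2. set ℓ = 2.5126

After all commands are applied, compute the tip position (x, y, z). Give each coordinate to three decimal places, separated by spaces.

0.132 1.746 1.248

initial: κ=0.7574, φ=166.58°, ℓ=1.9412
cmd 1: set φ=85.69° → (κ,φ,ℓ)=(0.7574,85.69°,1.9412) → tip=(0.0893,1.1844,1.3136)
cmd 2: set ℓ=2.5126 → (κ,φ,ℓ)=(0.7574,85.69°,2.5126) → tip=(0.1316,1.7460,1.2481)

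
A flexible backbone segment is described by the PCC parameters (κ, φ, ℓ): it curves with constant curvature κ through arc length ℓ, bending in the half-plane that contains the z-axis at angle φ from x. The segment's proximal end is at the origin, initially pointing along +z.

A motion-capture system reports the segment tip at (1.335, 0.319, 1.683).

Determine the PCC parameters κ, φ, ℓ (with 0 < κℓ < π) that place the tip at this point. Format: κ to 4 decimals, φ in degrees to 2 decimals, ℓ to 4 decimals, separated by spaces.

0.5820 13.44 2.3509

ρ = √(x²+y²) = √(1.335² + 0.319²) = 1.37258
φ = atan2(y, x) mod 360° = atan2(0.319, 1.335) = 13.4389°
|p|² = ρ² + z² = 1.37258² + 1.683² = 4.71648
κ = 2ρ / |p|² = 2×1.37258 / 4.71648 = 0.58204
θ = 2·atan2(ρ, z) = 2·atan2(1.37258, 1.683) = 1.36831 rad
ℓ = θ/κ = 1.36831/0.58204 = 2.35090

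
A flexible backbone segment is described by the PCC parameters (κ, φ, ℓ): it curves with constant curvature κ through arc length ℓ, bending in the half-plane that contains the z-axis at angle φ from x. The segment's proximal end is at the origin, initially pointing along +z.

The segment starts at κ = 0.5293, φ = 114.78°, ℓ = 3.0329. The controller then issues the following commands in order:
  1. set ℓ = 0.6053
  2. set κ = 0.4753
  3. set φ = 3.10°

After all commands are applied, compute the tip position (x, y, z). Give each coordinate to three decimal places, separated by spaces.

initial: κ=0.5293, φ=114.78°, ℓ=3.0329
cmd 1: set ℓ=0.6053 → (κ,φ,ℓ)=(0.5293,114.78°,0.6053) → tip=(-0.0403,0.0873,0.5950)
cmd 2: set κ=0.4753 → (κ,φ,ℓ)=(0.4753,114.78°,0.6053) → tip=(-0.0362,0.0785,0.5970)
cmd 3: set φ=3.10° → (κ,φ,ℓ)=(0.4753,3.10°,0.6053) → tip=(0.0863,0.0047,0.5970)

0.086 0.005 0.597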